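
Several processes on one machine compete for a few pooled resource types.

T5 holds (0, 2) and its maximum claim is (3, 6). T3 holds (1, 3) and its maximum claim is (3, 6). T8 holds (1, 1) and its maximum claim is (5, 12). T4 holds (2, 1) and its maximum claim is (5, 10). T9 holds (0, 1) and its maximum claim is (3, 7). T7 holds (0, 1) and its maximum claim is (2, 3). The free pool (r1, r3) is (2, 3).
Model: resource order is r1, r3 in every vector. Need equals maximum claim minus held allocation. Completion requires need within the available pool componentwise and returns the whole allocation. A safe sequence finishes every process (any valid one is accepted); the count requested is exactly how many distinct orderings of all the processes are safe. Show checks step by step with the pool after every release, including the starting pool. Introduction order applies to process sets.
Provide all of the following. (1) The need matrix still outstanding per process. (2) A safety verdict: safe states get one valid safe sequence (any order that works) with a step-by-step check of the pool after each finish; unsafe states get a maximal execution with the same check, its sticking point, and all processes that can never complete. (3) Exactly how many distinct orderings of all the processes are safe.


(1) Outstanding need per process (order r1, r3):
  T5: (3, 4)
  T3: (2, 3)
  T8: (4, 11)
  T4: (3, 9)
  T9: (3, 6)
  T7: (2, 2)
(2) SAFE. One safe sequence: T3, T9, T5, T4, T7, T8.
Key observation: the order's first zero-slack moment is T3 ((2, 3) needed, (2, 3) free — a requested resource with nothing to spare).
Walking it through:
  pool = (2, 3)
  T3: need (2, 3) fits (2, 3); releases (1, 3), pool now (3, 6)
  T9: need (3, 6) fits (3, 6); releases (0, 1), pool now (3, 7)
  T5: need (3, 4) fits (3, 7); releases (0, 2), pool now (3, 9)
  T4: need (3, 9) fits (3, 9); releases (2, 1), pool now (5, 10)
  T7: need (2, 2) fits (5, 10); releases (0, 1), pool now (5, 11)
  T8: need (4, 11) fits (5, 11); releases (1, 1), pool now (6, 12)
(3) Exactly 13 of the possible complete orderings are safe sequences.


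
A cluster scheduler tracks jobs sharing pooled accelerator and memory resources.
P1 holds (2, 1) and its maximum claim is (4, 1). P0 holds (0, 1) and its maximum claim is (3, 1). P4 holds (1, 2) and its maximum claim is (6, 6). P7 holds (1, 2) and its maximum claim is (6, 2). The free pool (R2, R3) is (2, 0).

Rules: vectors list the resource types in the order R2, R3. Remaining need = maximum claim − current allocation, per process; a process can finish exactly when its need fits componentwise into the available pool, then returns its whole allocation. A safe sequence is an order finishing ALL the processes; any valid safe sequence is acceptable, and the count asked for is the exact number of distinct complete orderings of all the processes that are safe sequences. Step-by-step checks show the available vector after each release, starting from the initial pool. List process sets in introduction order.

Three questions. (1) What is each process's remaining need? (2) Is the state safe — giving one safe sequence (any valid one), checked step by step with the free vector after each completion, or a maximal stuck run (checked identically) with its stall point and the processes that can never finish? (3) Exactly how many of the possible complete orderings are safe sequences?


(1) Need matrix, components ordered R2, R3:
  P1: (2, 0)
  P0: (3, 0)
  P4: (5, 4)
  P7: (5, 0)
(2) The state is UNSAFE.
Key observation: P1, P0 can finish, but then (4, 2) is all there is, and the blocked group's R2 demands exceed it.
A maximal execution: P1, P0 — then nothing else fits. Check, step by step:
  pool = (2, 0)
  P1: need (2, 0) fits (2, 0); releases (2, 1), pool now (4, 1)
  P0: need (3, 0) fits (4, 1); releases (0, 1), pool now (4, 2)
  blocked: P4 wants (5, 4), pool (4, 2) — not enough R2 and R3
  blocked: P7 wants (5, 0), pool (4, 2) — not enough R2
Permanently blocked: P4 and P7.
(3) The exact count: 0 of the possible complete orderings are safe sequences.


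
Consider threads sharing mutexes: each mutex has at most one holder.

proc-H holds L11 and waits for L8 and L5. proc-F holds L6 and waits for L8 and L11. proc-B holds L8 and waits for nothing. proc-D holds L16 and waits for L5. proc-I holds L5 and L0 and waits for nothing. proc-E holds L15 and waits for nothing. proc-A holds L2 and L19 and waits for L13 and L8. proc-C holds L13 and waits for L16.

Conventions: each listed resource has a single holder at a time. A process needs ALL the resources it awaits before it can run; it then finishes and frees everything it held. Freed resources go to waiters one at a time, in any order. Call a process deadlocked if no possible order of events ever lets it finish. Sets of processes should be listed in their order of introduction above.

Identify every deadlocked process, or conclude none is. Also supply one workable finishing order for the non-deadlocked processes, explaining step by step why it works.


No process is deadlocked.
Key observation: the wait relation is loop-free; peeling off processes with no waits unwinds the whole state.
One completion order for the rest: proc-B, proc-I, proc-H, proc-D, proc-C, proc-A, proc-F, proc-E.
Step-by-step check:
  proc-B waits on nothing -> runs at once and releases L8
  proc-I waits on nothing -> runs at once and releases L5 and L0
  proc-H waits on L8 and L5 — all released -> runs and releases L11
  proc-D waits on L5 — all released -> runs and releases L16
  proc-C waits on L16 — all released -> runs and releases L13
  proc-A waits on L13 and L8 — all released -> runs and releases L2 and L19
  proc-F waits on L8 and L11 — all released -> runs and releases L6
  proc-E waits on nothing -> runs at once and releases L15


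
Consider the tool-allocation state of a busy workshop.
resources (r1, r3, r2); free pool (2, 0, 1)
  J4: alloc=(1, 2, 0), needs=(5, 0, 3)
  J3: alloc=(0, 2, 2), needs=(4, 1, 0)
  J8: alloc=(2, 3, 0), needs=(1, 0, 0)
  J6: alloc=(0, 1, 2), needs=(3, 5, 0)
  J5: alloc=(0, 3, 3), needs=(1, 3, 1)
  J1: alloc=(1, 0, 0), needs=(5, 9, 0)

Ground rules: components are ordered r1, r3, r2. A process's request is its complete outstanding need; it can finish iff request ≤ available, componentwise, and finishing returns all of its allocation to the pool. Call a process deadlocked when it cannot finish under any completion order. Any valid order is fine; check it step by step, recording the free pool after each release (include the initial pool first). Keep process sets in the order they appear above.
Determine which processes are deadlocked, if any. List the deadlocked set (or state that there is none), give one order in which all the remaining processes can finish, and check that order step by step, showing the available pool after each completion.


The deadlocked set is J4 and J1.
Key observation: the wall is r1: completing J8, J5, J3, J6 brings the pool only to (4, 9, 8), and all the rest need more.
The rest can finish in the order J8, J5, J3, J6. Walking it through:
  pool = (2, 0, 1)
  J8: need (1, 0, 0) fits (2, 0, 1); releases (2, 3, 0), pool now (4, 3, 1)
  J5: need (1, 3, 1) fits (4, 3, 1); releases (0, 3, 3), pool now (4, 6, 4)
  J3: need (4, 1, 0) fits (4, 6, 4); releases (0, 2, 2), pool now (4, 8, 6)
  J6: need (3, 5, 0) fits (4, 8, 6); releases (0, 1, 2), pool now (4, 9, 8)
None of the blocked processes ever fits:
  J4 cannot run: need (5, 0, 3) vs free (4, 9, 8) (insufficient r1)
  J1 cannot run: need (5, 9, 0) vs free (4, 9, 8) (insufficient r1)


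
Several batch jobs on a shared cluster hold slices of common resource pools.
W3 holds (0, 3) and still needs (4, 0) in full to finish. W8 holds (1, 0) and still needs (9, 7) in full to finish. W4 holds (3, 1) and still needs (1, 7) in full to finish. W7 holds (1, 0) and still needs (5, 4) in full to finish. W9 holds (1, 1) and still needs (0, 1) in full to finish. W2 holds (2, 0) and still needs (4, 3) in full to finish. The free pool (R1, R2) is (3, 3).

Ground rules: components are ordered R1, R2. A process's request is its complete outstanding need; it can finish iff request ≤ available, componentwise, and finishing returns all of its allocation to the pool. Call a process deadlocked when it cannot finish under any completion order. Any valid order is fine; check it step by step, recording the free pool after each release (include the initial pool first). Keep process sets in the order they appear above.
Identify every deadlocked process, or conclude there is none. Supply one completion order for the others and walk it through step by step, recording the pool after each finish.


Nothing here is deadlocked.
Key observation: starting with W9, each completion frees enough for the next — no one is permanently blocked.
A valid finishing order for the others: W9, W2, W7, W3, W4, W8. Walking it through:
  pool = (3, 3)
  W9: need (0, 1) fits (3, 3); releases (1, 1), pool now (4, 4)
  W2: need (4, 3) fits (4, 4); releases (2, 0), pool now (6, 4)
  W7: need (5, 4) fits (6, 4); releases (1, 0), pool now (7, 4)
  W3: need (4, 0) fits (7, 4); releases (0, 3), pool now (7, 7)
  W4: need (1, 7) fits (7, 7); releases (3, 1), pool now (10, 8)
  W8: need (9, 7) fits (10, 8); releases (1, 0), pool now (11, 8)


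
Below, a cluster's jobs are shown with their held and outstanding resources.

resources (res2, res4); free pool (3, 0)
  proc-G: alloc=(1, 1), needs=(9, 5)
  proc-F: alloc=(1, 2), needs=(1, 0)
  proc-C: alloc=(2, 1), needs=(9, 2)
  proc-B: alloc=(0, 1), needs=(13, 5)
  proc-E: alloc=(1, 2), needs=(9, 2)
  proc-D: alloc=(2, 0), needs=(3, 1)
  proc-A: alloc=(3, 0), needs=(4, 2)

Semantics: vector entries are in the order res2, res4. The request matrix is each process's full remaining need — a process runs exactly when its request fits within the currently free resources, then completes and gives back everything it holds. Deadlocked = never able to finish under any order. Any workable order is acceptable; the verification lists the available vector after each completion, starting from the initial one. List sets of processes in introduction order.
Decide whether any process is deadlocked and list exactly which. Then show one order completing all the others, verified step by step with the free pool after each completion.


The deadlocked set is empty.
Key observation: proc-F fits the free pool immediately, and its release cascades until everyone finishes.
One completion order for the rest: proc-F, proc-D, proc-A, proc-C, proc-E, proc-G, proc-B. Check, step by step:
  pool = (3, 0)
  proc-F needs (1, 0) <= (3, 0) -> finishes; pool += (1, 2) = (4, 2)
  proc-D needs (3, 1) <= (4, 2) -> finishes; pool += (2, 0) = (6, 2)
  proc-A needs (4, 2) <= (6, 2) -> finishes; pool += (3, 0) = (9, 2)
  proc-C needs (9, 2) <= (9, 2) -> finishes; pool += (2, 1) = (11, 3)
  proc-E needs (9, 2) <= (11, 3) -> finishes; pool += (1, 2) = (12, 5)
  proc-G needs (9, 5) <= (12, 5) -> finishes; pool += (1, 1) = (13, 6)
  proc-B needs (13, 5) <= (13, 6) -> finishes; pool += (0, 1) = (13, 7)


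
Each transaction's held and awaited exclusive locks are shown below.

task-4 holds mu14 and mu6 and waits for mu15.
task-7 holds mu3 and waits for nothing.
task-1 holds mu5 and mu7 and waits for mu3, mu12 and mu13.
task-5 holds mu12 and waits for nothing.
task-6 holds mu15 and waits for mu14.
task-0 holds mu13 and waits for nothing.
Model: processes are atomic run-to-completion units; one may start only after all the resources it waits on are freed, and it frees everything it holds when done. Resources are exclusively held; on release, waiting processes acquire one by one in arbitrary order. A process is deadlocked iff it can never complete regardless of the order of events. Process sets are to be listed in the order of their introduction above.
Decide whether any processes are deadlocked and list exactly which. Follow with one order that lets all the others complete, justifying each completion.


Deadlocked: task-4 and task-6.
Key observation: the loop task-4 -> task-6 -> task-4 blocks itself forever; no other process is dragged down with it.
A valid finishing order for the others: task-5, task-0, task-7, task-1.
Walking it through:
  task-5: no waits; runs immediately, freeing mu12
  task-0: no waits; runs immediately, freeing mu13
  task-7: no waits; runs immediately, freeing mu3
  run task-1 (all its waits — mu3, mu12 and mu13 — are resolved); releases mu5 and mu7


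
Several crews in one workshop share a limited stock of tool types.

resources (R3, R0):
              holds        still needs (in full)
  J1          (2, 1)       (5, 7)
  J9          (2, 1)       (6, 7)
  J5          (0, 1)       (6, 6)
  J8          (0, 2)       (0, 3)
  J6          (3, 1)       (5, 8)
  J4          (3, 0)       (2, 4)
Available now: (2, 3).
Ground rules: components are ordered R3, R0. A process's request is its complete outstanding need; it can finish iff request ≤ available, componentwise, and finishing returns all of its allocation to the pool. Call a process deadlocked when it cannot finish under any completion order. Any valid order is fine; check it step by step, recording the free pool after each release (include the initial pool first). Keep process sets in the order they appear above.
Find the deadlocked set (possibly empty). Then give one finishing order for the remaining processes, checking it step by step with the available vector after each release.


Deadlocked: J1, J9, J5 and J6.
Key observation: J8, J4 can finish, but then (5, 5) is all there is, and the blocked group's R0 demands exceed it.
One completion order for the rest: J8, J4. Step-by-step check:
  pool = (2, 3)
  J8 needs (0, 3) <= (2, 3) -> finishes; pool += (0, 2) = (2, 5)
  J4 needs (2, 4) <= (2, 5) -> finishes; pool += (3, 0) = (5, 5)
The blocked processes can never fit:
  blocked: J1 wants (5, 7), pool (5, 5) — not enough R0
  blocked: J9 wants (6, 7), pool (5, 5) — not enough R3 and R0
  blocked: J5 wants (6, 6), pool (5, 5) — not enough R3 and R0
  blocked: J6 wants (5, 8), pool (5, 5) — not enough R0


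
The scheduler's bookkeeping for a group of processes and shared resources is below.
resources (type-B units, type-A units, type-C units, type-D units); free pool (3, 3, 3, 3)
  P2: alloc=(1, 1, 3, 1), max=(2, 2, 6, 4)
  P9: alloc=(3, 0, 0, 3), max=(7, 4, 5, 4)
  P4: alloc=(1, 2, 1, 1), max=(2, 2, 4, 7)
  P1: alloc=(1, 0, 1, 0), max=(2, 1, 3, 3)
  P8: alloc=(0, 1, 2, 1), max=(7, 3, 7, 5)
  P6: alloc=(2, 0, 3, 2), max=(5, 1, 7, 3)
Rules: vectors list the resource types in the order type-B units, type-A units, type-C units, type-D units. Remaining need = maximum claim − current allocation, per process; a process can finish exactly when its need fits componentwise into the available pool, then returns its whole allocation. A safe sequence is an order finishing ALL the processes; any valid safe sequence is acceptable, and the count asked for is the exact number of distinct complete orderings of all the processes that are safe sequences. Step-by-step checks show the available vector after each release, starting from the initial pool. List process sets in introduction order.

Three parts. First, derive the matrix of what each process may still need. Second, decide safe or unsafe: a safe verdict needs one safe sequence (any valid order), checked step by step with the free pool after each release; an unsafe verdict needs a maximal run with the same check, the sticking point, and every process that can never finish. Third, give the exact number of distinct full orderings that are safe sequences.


(1) Remaining need (order type-B units, type-A units, type-C units, type-D units):
  P2: (1, 1, 3, 3)
  P9: (4, 4, 5, 1)
  P4: (1, 0, 3, 6)
  P1: (1, 1, 2, 3)
  P8: (7, 2, 5, 4)
  P6: (3, 1, 4, 1)
(2) SAFE — a valid safe sequence is P1, P2, P9, P4, P6, P8.
Key observation: P1 is the earliest step where a requested resource binds exactly: need (1, 1, 2, 3), pool (3, 3, 3, 3) at its turn.
Verifying each step:
  pool = (3, 3, 3, 3)
  P1: need (1, 1, 2, 3) fits (3, 3, 3, 3); releases (1, 0, 1, 0), pool now (4, 3, 4, 3)
  P2: need (1, 1, 3, 3) fits (4, 3, 4, 3); releases (1, 1, 3, 1), pool now (5, 4, 7, 4)
  P9: need (4, 4, 5, 1) fits (5, 4, 7, 4); releases (3, 0, 0, 3), pool now (8, 4, 7, 7)
  P4: need (1, 0, 3, 6) fits (8, 4, 7, 7); releases (1, 2, 1, 1), pool now (9, 6, 8, 8)
  P6: need (3, 1, 4, 1) fits (9, 6, 8, 8); releases (2, 0, 3, 2), pool now (11, 6, 11, 10)
  P8: need (7, 2, 5, 4) fits (11, 6, 11, 10); releases (0, 1, 2, 1), pool now (11, 7, 13, 11)
(3) The exact count: 72 of the possible complete orderings are safe sequences.


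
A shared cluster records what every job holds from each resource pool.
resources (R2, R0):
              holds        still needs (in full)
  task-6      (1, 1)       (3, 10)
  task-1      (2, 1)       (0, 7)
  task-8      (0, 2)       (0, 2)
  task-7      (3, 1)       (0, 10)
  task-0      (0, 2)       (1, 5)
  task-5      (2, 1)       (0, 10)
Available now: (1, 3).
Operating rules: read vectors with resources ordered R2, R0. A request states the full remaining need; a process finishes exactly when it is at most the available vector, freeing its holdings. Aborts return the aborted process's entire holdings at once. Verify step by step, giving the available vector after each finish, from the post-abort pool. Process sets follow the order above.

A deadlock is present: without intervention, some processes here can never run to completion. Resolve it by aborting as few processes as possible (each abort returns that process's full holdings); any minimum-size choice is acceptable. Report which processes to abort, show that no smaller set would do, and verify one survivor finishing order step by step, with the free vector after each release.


Abort task-6 and task-5.
Key observation: task-7 could never have finished before the abort; with (3, 2) returned by task-6 and task-5, it fits at step 4.
Why nothing smaller works — every single abort fails: task-6 alone leaves task-7 blocked (short on R0); task-1 alone leaves task-6 blocked (short on R0); task-8 alone leaves task-6 blocked (short on R0); task-7 alone leaves task-6 blocked (short on R0); task-0 alone leaves task-6 blocked (short on R0); task-5 alone leaves task-6 blocked (short on R0).
The survivors complete as task-8, task-1, task-0, task-7. Check, step by step (starting from the post-abort pool):
  pool = (4, 5)
  task-8: need (0, 2) fits (4, 5); releases (0, 2), pool now (4, 7)
  task-1: need (0, 7) fits (4, 7); releases (2, 1), pool now (6, 8)
  task-0: need (1, 5) fits (6, 8); releases (0, 2), pool now (6, 10)
  task-7: need (0, 10) fits (6, 10); releases (3, 1), pool now (9, 11)


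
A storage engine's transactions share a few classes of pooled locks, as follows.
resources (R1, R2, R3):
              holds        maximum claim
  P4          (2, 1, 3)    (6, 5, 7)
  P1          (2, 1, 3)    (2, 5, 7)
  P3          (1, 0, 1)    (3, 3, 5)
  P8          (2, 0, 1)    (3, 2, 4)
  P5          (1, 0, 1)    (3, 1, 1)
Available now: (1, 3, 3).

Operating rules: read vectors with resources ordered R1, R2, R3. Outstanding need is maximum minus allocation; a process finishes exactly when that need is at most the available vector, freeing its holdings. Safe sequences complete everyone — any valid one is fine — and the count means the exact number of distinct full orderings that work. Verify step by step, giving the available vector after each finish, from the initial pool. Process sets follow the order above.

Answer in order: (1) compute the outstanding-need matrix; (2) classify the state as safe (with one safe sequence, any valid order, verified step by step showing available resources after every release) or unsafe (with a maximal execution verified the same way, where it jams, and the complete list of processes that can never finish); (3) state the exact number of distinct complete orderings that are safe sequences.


(1) Outstanding need per process (order R1, R2, R3):
  P4: (4, 4, 4)
  P1: (0, 4, 4)
  P3: (2, 3, 4)
  P8: (1, 2, 3)
  P5: (2, 1, 0)
(2) UNSAFE — no complete ordering exists.
Key observation: R2 is the bottleneck — with P8, P5, P3 done the pool holds (5, 3, 6), short of every remaining need.
Going as far as possible: P8, P5, P3; after that, nothing fits. Check, step by step:
  pool = (1, 3, 3)
  run P8 (needs (1, 2, 3), free (1, 3, 3)); after release of (2, 0, 1) the pool is (3, 3, 4)
  run P5 (needs (2, 1, 0), free (3, 3, 4)); after release of (1, 0, 1) the pool is (4, 3, 5)
  run P3 (needs (2, 3, 4), free (4, 3, 5)); after release of (1, 0, 1) the pool is (5, 3, 6)
  blocked: P4 wants (4, 4, 4), pool (5, 3, 6) — not enough R2
  blocked: P1 wants (0, 4, 4), pool (5, 3, 6) — not enough R2
Permanently blocked: P4 and P1.
(3) The exact count: 0 of the possible complete orderings are safe sequences.


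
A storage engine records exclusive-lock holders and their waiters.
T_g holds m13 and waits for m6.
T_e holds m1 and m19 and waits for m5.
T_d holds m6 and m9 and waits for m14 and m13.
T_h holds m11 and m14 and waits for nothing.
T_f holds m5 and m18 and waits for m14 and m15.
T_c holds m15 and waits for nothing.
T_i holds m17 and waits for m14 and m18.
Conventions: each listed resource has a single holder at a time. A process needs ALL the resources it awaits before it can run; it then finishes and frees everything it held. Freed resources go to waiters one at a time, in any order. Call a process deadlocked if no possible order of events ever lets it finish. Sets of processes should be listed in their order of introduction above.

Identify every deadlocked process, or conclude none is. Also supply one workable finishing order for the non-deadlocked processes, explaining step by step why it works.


Deadlocked: T_g and T_d.
Key observation: nobody on the ring T_g -> T_d -> T_g can start until another member finishes, which never happens; no other process is dragged down with it.
One completion order for the rest: T_h, T_c, T_f, T_e, T_i.
Check, step by step:
  T_h waits on nothing -> runs at once and releases m11 and m14
  T_c waits on nothing -> runs at once and releases m15
  T_f waits on m14 and m15 — all released -> runs and releases m5 and m18
  T_e waits on m5 — all released -> runs and releases m1 and m19
  T_i waits on m14 and m18 — all released -> runs and releases m17


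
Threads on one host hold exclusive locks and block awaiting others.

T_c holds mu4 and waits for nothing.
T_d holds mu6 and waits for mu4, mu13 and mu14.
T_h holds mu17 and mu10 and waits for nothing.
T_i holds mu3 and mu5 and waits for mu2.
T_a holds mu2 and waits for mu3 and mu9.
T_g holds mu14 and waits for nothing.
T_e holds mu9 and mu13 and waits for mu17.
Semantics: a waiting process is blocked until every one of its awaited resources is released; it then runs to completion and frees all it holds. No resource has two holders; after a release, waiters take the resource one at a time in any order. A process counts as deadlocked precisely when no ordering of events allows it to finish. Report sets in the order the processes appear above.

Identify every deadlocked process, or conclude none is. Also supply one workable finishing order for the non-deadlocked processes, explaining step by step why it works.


Deadlocked set: T_i and T_a.
Key observation: the loop T_i -> T_a -> T_i blocks itself forever; no other process is dragged down with it.
A valid finishing order for the others: T_h, T_g, T_e, T_c, T_d.
Step-by-step check:
  T_h: no waits; runs immediately, freeing mu17 and mu10
  T_g: no waits; runs immediately, freeing mu14
  run T_e (all its waits — mu17 — are resolved); releases mu9 and mu13
  T_c: no waits; runs immediately, freeing mu4
  run T_d (all its waits — mu4, mu13 and mu14 — are resolved); releases mu6


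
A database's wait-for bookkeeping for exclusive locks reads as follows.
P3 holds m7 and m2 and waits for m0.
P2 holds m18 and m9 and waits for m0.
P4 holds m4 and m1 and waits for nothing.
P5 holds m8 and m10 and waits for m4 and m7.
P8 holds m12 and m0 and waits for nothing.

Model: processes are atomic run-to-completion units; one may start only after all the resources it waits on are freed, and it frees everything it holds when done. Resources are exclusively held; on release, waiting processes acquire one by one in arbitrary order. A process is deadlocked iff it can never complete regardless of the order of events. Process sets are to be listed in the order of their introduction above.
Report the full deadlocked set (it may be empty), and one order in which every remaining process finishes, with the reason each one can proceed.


The deadlocked set is empty.
Key observation: although several processes wait, no cycle exists — each chain bottoms out at a free runner.
A valid finishing order for the others: P8, P3, P4, P2, P5.
Step-by-step check:
  P8: no waits; runs immediately, freeing m12 and m0
  P3: everything it awaited (m0) is free; runs, freeing m7 and m2
  P4: no waits; runs immediately, freeing m4 and m1
  P2: everything it awaited (m0) is free; runs, freeing m18 and m9
  P5: everything it awaited (m4 and m7) is free; runs, freeing m8 and m10


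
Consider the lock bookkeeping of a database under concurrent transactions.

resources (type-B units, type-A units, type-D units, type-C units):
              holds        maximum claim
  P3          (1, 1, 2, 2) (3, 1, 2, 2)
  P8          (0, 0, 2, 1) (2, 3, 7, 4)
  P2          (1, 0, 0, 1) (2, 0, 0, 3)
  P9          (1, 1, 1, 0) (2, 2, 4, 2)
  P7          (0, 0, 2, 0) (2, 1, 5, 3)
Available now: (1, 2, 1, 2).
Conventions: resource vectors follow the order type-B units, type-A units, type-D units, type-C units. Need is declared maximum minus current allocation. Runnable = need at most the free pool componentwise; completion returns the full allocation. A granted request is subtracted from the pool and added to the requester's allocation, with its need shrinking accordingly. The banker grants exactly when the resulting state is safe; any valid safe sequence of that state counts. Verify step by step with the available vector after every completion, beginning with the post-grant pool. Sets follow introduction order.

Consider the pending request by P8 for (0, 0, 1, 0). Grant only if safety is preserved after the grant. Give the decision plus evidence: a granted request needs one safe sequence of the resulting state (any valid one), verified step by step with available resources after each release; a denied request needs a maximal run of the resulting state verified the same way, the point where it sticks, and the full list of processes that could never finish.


DENY. Granting would leave the state unsafe.
Key observation: even finishing P2, P3 leaves just (3, 3, 2, 5) free — too little type-D units for any of the remaining processes.
On the post-grant state, P2, P3 is a maximal run — nothing extends it. Walking it through:
  pool = (1, 2, 0, 2)
  run P2 (needs (1, 0, 0, 2), free (1, 2, 0, 2)); after release of (1, 0, 0, 1) the pool is (2, 2, 0, 3)
  run P3 (needs (2, 0, 0, 0), free (2, 2, 0, 3)); after release of (1, 1, 2, 2) the pool is (3, 3, 2, 5)
  P8 still needs (2, 3, 4, 3) but only (3, 3, 2, 5) is free — short on type-D units
  P9 still needs (1, 1, 3, 2) but only (3, 3, 2, 5) is free — short on type-D units
  P7 still needs (2, 1, 3, 3) but only (3, 3, 2, 5) is free — short on type-D units
Post-grant, the permanently blocked set is P8, P9 and P7.


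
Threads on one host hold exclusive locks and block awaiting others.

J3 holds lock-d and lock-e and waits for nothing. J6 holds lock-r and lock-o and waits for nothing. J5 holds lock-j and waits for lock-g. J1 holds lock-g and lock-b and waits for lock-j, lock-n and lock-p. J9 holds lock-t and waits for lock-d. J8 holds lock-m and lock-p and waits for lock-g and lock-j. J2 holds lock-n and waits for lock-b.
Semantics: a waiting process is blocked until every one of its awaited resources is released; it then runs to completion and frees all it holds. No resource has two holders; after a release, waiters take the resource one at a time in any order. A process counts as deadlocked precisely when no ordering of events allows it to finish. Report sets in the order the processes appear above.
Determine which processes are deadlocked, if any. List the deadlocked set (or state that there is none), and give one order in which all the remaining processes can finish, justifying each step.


The deadlocked set is J5, J1, J8 and J2.
Key observation: the loop J5 -> J1 -> J5 blocks itself forever; J8 and J2 are caught in further circular waits.
One completion order for the rest: J6, J3, J9.
Verifying each step:
  run J6 (it waits on nothing); releases lock-r and lock-o
  run J3 (it waits on nothing); releases lock-d and lock-e
  J9: everything it awaited (lock-d) is free; runs, freeing lock-t


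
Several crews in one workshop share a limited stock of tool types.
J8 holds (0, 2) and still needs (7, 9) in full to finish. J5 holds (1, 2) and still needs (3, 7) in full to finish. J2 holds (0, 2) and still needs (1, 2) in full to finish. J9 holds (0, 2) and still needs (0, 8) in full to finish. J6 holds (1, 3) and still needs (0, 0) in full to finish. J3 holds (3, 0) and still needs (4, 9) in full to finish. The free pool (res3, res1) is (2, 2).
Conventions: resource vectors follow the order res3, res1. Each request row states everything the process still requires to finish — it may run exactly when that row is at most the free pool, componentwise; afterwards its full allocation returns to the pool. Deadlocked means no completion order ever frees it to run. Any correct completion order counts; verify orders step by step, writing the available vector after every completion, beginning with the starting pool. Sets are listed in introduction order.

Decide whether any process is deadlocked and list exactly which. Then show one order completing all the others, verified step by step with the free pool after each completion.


No process is deadlocked.
Key observation: starting with J6, each completion frees enough for the next — no one is permanently blocked.
A valid finishing order for the others: J6, J2, J5, J9, J3, J8. Walking it through:
  pool = (2, 2)
  J6 needs (0, 0) <= (2, 2) -> finishes; pool += (1, 3) = (3, 5)
  J2 needs (1, 2) <= (3, 5) -> finishes; pool += (0, 2) = (3, 7)
  J5 needs (3, 7) <= (3, 7) -> finishes; pool += (1, 2) = (4, 9)
  J9 needs (0, 8) <= (4, 9) -> finishes; pool += (0, 2) = (4, 11)
  J3 needs (4, 9) <= (4, 11) -> finishes; pool += (3, 0) = (7, 11)
  J8 needs (7, 9) <= (7, 11) -> finishes; pool += (0, 2) = (7, 13)


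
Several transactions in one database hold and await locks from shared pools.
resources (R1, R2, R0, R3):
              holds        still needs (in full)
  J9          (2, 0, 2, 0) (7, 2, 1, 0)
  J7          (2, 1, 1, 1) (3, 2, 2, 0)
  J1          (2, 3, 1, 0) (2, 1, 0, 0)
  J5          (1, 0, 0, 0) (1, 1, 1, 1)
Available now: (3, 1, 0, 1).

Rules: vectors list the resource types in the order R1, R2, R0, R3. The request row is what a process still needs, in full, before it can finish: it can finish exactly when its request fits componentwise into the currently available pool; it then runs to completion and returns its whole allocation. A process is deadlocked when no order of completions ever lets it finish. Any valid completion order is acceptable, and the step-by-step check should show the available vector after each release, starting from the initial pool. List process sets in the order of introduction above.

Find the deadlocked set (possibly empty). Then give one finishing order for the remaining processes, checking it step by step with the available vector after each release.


Deadlocked: J9 and J7.
Key observation: after J1, J5 the pool peaks at (6, 4, 1, 1), and each blocked process is short somewhere: J9 on R1; J7 on R0.
The rest can finish in the order J1, J5. Verifying each step:
  pool = (3, 1, 0, 1)
  run J1 (needs (2, 1, 0, 0), free (3, 1, 0, 1)); after release of (2, 3, 1, 0) the pool is (5, 4, 1, 1)
  run J5 (needs (1, 1, 1, 1), free (5, 4, 1, 1)); after release of (1, 0, 0, 0) the pool is (6, 4, 1, 1)
None of the blocked processes ever fits:
  J9 still needs (7, 2, 1, 0) but only (6, 4, 1, 1) is free — short on R1
  J7 still needs (3, 2, 2, 0) but only (6, 4, 1, 1) is free — short on R0


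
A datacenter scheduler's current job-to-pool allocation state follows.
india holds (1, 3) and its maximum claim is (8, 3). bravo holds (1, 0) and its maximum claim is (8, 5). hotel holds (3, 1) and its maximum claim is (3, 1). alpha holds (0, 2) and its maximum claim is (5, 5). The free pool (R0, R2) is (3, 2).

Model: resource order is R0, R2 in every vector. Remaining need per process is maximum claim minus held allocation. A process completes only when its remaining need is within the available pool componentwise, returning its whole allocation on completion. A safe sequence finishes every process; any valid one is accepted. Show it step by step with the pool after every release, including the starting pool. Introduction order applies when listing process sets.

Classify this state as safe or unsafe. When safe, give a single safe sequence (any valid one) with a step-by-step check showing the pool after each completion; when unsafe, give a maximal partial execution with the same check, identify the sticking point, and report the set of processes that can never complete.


UNSAFE.
Key observation: R0 is the bottleneck — with hotel, alpha done the pool holds (6, 5), short of every remaining need.
The run hotel, alpha cannot be extended any further. Verifying each step:
  pool = (3, 2)
  run hotel (needs (0, 0), free (3, 2)); after release of (3, 1) the pool is (6, 3)
  run alpha (needs (5, 3), free (6, 3)); after release of (0, 2) the pool is (6, 5)
  india cannot run: need (7, 0) vs free (6, 5) (insufficient R0)
  bravo cannot run: need (7, 5) vs free (6, 5) (insufficient R0)
Processes that can never finish: india and bravo.


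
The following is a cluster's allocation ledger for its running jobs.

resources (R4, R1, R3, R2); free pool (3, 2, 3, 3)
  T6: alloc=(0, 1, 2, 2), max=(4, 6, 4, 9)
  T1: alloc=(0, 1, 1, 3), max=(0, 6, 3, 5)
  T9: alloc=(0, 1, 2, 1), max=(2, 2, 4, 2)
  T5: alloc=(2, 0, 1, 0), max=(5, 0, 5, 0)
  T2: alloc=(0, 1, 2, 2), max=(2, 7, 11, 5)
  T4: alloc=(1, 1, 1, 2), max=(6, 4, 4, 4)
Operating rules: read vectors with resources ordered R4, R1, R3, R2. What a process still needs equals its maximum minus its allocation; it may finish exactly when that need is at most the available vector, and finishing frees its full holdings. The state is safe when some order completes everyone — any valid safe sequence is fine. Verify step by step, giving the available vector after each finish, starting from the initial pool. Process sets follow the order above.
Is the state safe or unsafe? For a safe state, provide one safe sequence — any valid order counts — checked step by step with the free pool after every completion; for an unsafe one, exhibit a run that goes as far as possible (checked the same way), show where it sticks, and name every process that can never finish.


UNSAFE.
Key observation: even finishing T9, T5, T4 leaves just (6, 4, 7, 6) free — too little R1 for any of the remaining processes.
A maximal execution: T9, T5, T4 — then nothing else fits. Check, step by step:
  pool = (3, 2, 3, 3)
  run T9 (needs (2, 1, 2, 1), free (3, 2, 3, 3)); after release of (0, 1, 2, 1) the pool is (3, 3, 5, 4)
  run T5 (needs (3, 0, 4, 0), free (3, 3, 5, 4)); after release of (2, 0, 1, 0) the pool is (5, 3, 6, 4)
  run T4 (needs (5, 3, 3, 2), free (5, 3, 6, 4)); after release of (1, 1, 1, 2) the pool is (6, 4, 7, 6)
  T6 still needs (4, 5, 2, 7) but only (6, 4, 7, 6) is free — short on R1 and R2
  T1 still needs (0, 5, 2, 2) but only (6, 4, 7, 6) is free — short on R1
  T2 still needs (2, 6, 9, 3) but only (6, 4, 7, 6) is free — short on R1 and R3
Permanently blocked: T6, T1 and T2.


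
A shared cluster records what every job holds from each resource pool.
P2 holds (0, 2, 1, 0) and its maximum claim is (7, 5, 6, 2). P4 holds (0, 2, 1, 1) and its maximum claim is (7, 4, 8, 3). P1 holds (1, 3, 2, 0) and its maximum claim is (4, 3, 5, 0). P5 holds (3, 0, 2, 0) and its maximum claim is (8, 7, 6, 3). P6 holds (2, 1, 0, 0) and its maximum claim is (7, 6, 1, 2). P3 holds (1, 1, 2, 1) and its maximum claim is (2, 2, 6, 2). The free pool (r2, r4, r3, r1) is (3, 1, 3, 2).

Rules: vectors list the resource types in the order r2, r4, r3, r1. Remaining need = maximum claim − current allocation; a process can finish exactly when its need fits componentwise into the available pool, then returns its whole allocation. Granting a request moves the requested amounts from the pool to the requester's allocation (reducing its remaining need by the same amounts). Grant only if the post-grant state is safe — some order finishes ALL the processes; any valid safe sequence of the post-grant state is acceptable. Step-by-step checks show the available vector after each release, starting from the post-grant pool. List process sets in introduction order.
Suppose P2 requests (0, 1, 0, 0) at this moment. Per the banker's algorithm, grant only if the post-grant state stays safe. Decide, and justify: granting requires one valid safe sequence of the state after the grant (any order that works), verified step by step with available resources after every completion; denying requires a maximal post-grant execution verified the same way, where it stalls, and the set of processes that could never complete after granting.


DENY. Granting would leave the state unsafe.
Key observation: after P1, P3 the pool peaks at (5, 4, 7, 3), and each blocked process is short somewhere: P2 on r2; P4 on r2; P5 on r4; P6 on r4.
Pretend the grant happened; the run P1, P3 goes as far as possible. Verifying each step:
  pool = (3, 0, 3, 2)
  P1 needs (3, 0, 3, 0) <= (3, 0, 3, 2) -> finishes; pool += (1, 3, 2, 0) = (4, 3, 5, 2)
  P3 needs (1, 1, 4, 1) <= (4, 3, 5, 2) -> finishes; pool += (1, 1, 2, 1) = (5, 4, 7, 3)
  blocked: P2 wants (7, 2, 5, 2), pool (5, 4, 7, 3) — not enough r2
  blocked: P4 wants (7, 2, 7, 2), pool (5, 4, 7, 3) — not enough r2
  blocked: P5 wants (5, 7, 4, 3), pool (5, 4, 7, 3) — not enough r4
  blocked: P6 wants (5, 5, 1, 2), pool (5, 4, 7, 3) — not enough r4
Processes that could never finish after the grant: P2, P4, P5 and P6.


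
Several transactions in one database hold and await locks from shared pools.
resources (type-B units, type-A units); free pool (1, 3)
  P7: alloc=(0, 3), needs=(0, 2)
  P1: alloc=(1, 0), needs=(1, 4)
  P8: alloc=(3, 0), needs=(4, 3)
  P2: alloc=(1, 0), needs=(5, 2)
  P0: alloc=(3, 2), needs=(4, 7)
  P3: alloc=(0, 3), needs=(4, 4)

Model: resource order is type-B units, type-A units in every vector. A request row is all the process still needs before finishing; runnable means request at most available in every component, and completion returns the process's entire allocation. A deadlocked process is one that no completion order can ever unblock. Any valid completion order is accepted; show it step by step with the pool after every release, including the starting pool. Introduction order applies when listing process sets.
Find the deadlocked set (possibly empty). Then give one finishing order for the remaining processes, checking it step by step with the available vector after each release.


The deadlocked set is P8, P2, P0 and P3.
Key observation: after P7, P1 complete, (2, 6) is the best the pool ever gets, yet each leftover process wants more type-B units.
A valid finishing order for the others: P7, P1. Verifying each step:
  pool = (1, 3)
  run P7 (needs (0, 2), free (1, 3)); after release of (0, 3) the pool is (1, 6)
  run P1 (needs (1, 4), free (1, 6)); after release of (1, 0) the pool is (2, 6)
The blocked processes can never fit:
  P8 still needs (4, 3) but only (2, 6) is free — short on type-B units
  P2 still needs (5, 2) but only (2, 6) is free — short on type-B units
  P0 still needs (4, 7) but only (2, 6) is free — short on type-B units and type-A units
  P3 still needs (4, 4) but only (2, 6) is free — short on type-B units


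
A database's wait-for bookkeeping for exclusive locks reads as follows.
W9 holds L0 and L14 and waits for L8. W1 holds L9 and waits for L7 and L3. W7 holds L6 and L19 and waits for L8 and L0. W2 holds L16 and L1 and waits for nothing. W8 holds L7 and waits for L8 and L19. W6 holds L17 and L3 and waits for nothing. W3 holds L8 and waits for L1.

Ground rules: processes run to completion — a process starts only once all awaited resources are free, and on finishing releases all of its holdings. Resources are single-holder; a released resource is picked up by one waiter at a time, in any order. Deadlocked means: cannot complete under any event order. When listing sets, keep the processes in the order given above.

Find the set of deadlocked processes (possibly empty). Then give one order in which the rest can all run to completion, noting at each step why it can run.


No process is deadlocked.
Key observation: although several processes wait, no cycle exists — each chain bottoms out at a free runner.
A valid finishing order for the others: W2, W6, W3, W9, W7, W8, W1.
Walking it through:
  W2 waits on nothing -> runs at once and releases L16 and L1
  W6 waits on nothing -> runs at once and releases L17 and L3
  W3 waits on L1 — all released -> runs and releases L8
  W9 waits on L8 — all released -> runs and releases L0 and L14
  W7 waits on L8 and L0 — all released -> runs and releases L6 and L19
  W8 waits on L8 and L19 — all released -> runs and releases L7
  W1 waits on L7 and L3 — all released -> runs and releases L9
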